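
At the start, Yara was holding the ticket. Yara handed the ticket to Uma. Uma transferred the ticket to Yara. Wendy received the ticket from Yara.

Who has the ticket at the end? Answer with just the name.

Answer: Wendy

Derivation:
Tracking the ticket through each event:
Start: Yara has the ticket.
After event 1: Uma has the ticket.
After event 2: Yara has the ticket.
After event 3: Wendy has the ticket.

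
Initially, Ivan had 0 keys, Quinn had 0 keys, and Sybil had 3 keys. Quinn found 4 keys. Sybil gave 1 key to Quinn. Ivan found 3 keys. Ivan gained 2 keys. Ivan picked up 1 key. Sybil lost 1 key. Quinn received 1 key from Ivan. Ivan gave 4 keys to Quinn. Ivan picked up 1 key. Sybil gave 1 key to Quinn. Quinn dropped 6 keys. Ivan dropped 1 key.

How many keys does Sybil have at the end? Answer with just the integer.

Answer: 0

Derivation:
Tracking counts step by step:
Start: Ivan=0, Quinn=0, Sybil=3
Event 1 (Quinn +4): Quinn: 0 -> 4. State: Ivan=0, Quinn=4, Sybil=3
Event 2 (Sybil -> Quinn, 1): Sybil: 3 -> 2, Quinn: 4 -> 5. State: Ivan=0, Quinn=5, Sybil=2
Event 3 (Ivan +3): Ivan: 0 -> 3. State: Ivan=3, Quinn=5, Sybil=2
Event 4 (Ivan +2): Ivan: 3 -> 5. State: Ivan=5, Quinn=5, Sybil=2
Event 5 (Ivan +1): Ivan: 5 -> 6. State: Ivan=6, Quinn=5, Sybil=2
Event 6 (Sybil -1): Sybil: 2 -> 1. State: Ivan=6, Quinn=5, Sybil=1
Event 7 (Ivan -> Quinn, 1): Ivan: 6 -> 5, Quinn: 5 -> 6. State: Ivan=5, Quinn=6, Sybil=1
Event 8 (Ivan -> Quinn, 4): Ivan: 5 -> 1, Quinn: 6 -> 10. State: Ivan=1, Quinn=10, Sybil=1
Event 9 (Ivan +1): Ivan: 1 -> 2. State: Ivan=2, Quinn=10, Sybil=1
Event 10 (Sybil -> Quinn, 1): Sybil: 1 -> 0, Quinn: 10 -> 11. State: Ivan=2, Quinn=11, Sybil=0
Event 11 (Quinn -6): Quinn: 11 -> 5. State: Ivan=2, Quinn=5, Sybil=0
Event 12 (Ivan -1): Ivan: 2 -> 1. State: Ivan=1, Quinn=5, Sybil=0

Sybil's final count: 0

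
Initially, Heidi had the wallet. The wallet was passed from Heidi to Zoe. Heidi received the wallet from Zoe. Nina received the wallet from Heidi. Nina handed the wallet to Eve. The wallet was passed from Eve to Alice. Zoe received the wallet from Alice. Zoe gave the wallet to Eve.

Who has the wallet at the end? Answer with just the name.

Answer: Eve

Derivation:
Tracking the wallet through each event:
Start: Heidi has the wallet.
After event 1: Zoe has the wallet.
After event 2: Heidi has the wallet.
After event 3: Nina has the wallet.
After event 4: Eve has the wallet.
After event 5: Alice has the wallet.
After event 6: Zoe has the wallet.
After event 7: Eve has the wallet.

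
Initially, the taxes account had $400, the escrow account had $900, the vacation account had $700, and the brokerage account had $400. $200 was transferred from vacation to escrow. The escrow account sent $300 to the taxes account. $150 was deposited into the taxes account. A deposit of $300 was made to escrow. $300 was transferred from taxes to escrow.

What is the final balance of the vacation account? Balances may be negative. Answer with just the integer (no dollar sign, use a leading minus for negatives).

Answer: 500

Derivation:
Tracking account balances step by step:
Start: taxes=400, escrow=900, vacation=700, brokerage=400
Event 1 (transfer 200 vacation -> escrow): vacation: 700 - 200 = 500, escrow: 900 + 200 = 1100. Balances: taxes=400, escrow=1100, vacation=500, brokerage=400
Event 2 (transfer 300 escrow -> taxes): escrow: 1100 - 300 = 800, taxes: 400 + 300 = 700. Balances: taxes=700, escrow=800, vacation=500, brokerage=400
Event 3 (deposit 150 to taxes): taxes: 700 + 150 = 850. Balances: taxes=850, escrow=800, vacation=500, brokerage=400
Event 4 (deposit 300 to escrow): escrow: 800 + 300 = 1100. Balances: taxes=850, escrow=1100, vacation=500, brokerage=400
Event 5 (transfer 300 taxes -> escrow): taxes: 850 - 300 = 550, escrow: 1100 + 300 = 1400. Balances: taxes=550, escrow=1400, vacation=500, brokerage=400

Final balance of vacation: 500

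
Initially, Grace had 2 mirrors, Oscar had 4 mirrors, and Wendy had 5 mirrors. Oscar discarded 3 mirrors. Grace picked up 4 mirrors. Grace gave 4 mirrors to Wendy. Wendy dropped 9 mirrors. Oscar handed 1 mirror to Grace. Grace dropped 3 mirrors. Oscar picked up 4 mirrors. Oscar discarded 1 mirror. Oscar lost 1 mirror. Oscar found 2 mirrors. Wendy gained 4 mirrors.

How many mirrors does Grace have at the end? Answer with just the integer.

Answer: 0

Derivation:
Tracking counts step by step:
Start: Grace=2, Oscar=4, Wendy=5
Event 1 (Oscar -3): Oscar: 4 -> 1. State: Grace=2, Oscar=1, Wendy=5
Event 2 (Grace +4): Grace: 2 -> 6. State: Grace=6, Oscar=1, Wendy=5
Event 3 (Grace -> Wendy, 4): Grace: 6 -> 2, Wendy: 5 -> 9. State: Grace=2, Oscar=1, Wendy=9
Event 4 (Wendy -9): Wendy: 9 -> 0. State: Grace=2, Oscar=1, Wendy=0
Event 5 (Oscar -> Grace, 1): Oscar: 1 -> 0, Grace: 2 -> 3. State: Grace=3, Oscar=0, Wendy=0
Event 6 (Grace -3): Grace: 3 -> 0. State: Grace=0, Oscar=0, Wendy=0
Event 7 (Oscar +4): Oscar: 0 -> 4. State: Grace=0, Oscar=4, Wendy=0
Event 8 (Oscar -1): Oscar: 4 -> 3. State: Grace=0, Oscar=3, Wendy=0
Event 9 (Oscar -1): Oscar: 3 -> 2. State: Grace=0, Oscar=2, Wendy=0
Event 10 (Oscar +2): Oscar: 2 -> 4. State: Grace=0, Oscar=4, Wendy=0
Event 11 (Wendy +4): Wendy: 0 -> 4. State: Grace=0, Oscar=4, Wendy=4

Grace's final count: 0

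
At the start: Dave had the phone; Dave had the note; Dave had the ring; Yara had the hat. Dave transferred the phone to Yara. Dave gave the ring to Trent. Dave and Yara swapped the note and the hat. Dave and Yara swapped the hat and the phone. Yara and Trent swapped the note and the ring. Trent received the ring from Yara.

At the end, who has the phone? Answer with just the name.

Tracking all object holders:
Start: phone:Dave, note:Dave, ring:Dave, hat:Yara
Event 1 (give phone: Dave -> Yara). State: phone:Yara, note:Dave, ring:Dave, hat:Yara
Event 2 (give ring: Dave -> Trent). State: phone:Yara, note:Dave, ring:Trent, hat:Yara
Event 3 (swap note<->hat: now note:Yara, hat:Dave). State: phone:Yara, note:Yara, ring:Trent, hat:Dave
Event 4 (swap hat<->phone: now hat:Yara, phone:Dave). State: phone:Dave, note:Yara, ring:Trent, hat:Yara
Event 5 (swap note<->ring: now note:Trent, ring:Yara). State: phone:Dave, note:Trent, ring:Yara, hat:Yara
Event 6 (give ring: Yara -> Trent). State: phone:Dave, note:Trent, ring:Trent, hat:Yara

Final state: phone:Dave, note:Trent, ring:Trent, hat:Yara
The phone is held by Dave.

Answer: Dave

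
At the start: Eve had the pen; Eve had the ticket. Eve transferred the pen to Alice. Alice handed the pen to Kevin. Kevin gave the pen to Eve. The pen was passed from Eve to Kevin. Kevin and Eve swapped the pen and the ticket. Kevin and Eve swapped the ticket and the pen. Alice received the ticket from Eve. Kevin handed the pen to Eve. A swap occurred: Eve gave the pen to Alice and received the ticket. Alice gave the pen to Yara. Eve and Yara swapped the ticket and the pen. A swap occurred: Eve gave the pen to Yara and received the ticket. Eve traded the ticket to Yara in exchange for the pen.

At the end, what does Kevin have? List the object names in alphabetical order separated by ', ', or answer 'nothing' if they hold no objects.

Tracking all object holders:
Start: pen:Eve, ticket:Eve
Event 1 (give pen: Eve -> Alice). State: pen:Alice, ticket:Eve
Event 2 (give pen: Alice -> Kevin). State: pen:Kevin, ticket:Eve
Event 3 (give pen: Kevin -> Eve). State: pen:Eve, ticket:Eve
Event 4 (give pen: Eve -> Kevin). State: pen:Kevin, ticket:Eve
Event 5 (swap pen<->ticket: now pen:Eve, ticket:Kevin). State: pen:Eve, ticket:Kevin
Event 6 (swap ticket<->pen: now ticket:Eve, pen:Kevin). State: pen:Kevin, ticket:Eve
Event 7 (give ticket: Eve -> Alice). State: pen:Kevin, ticket:Alice
Event 8 (give pen: Kevin -> Eve). State: pen:Eve, ticket:Alice
Event 9 (swap pen<->ticket: now pen:Alice, ticket:Eve). State: pen:Alice, ticket:Eve
Event 10 (give pen: Alice -> Yara). State: pen:Yara, ticket:Eve
Event 11 (swap ticket<->pen: now ticket:Yara, pen:Eve). State: pen:Eve, ticket:Yara
Event 12 (swap pen<->ticket: now pen:Yara, ticket:Eve). State: pen:Yara, ticket:Eve
Event 13 (swap ticket<->pen: now ticket:Yara, pen:Eve). State: pen:Eve, ticket:Yara

Final state: pen:Eve, ticket:Yara
Kevin holds: (nothing).

Answer: nothing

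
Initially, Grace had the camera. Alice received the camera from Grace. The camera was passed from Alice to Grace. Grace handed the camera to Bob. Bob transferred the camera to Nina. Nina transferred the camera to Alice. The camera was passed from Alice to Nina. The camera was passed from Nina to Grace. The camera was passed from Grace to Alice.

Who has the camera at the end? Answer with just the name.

Answer: Alice

Derivation:
Tracking the camera through each event:
Start: Grace has the camera.
After event 1: Alice has the camera.
After event 2: Grace has the camera.
After event 3: Bob has the camera.
After event 4: Nina has the camera.
After event 5: Alice has the camera.
After event 6: Nina has the camera.
After event 7: Grace has the camera.
After event 8: Alice has the camera.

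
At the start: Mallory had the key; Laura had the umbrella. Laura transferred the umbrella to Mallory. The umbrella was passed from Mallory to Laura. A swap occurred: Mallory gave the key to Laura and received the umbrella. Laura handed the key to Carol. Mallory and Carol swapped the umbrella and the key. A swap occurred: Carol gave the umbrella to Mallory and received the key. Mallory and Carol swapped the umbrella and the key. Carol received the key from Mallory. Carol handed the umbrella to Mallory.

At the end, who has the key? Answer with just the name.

Tracking all object holders:
Start: key:Mallory, umbrella:Laura
Event 1 (give umbrella: Laura -> Mallory). State: key:Mallory, umbrella:Mallory
Event 2 (give umbrella: Mallory -> Laura). State: key:Mallory, umbrella:Laura
Event 3 (swap key<->umbrella: now key:Laura, umbrella:Mallory). State: key:Laura, umbrella:Mallory
Event 4 (give key: Laura -> Carol). State: key:Carol, umbrella:Mallory
Event 5 (swap umbrella<->key: now umbrella:Carol, key:Mallory). State: key:Mallory, umbrella:Carol
Event 6 (swap umbrella<->key: now umbrella:Mallory, key:Carol). State: key:Carol, umbrella:Mallory
Event 7 (swap umbrella<->key: now umbrella:Carol, key:Mallory). State: key:Mallory, umbrella:Carol
Event 8 (give key: Mallory -> Carol). State: key:Carol, umbrella:Carol
Event 9 (give umbrella: Carol -> Mallory). State: key:Carol, umbrella:Mallory

Final state: key:Carol, umbrella:Mallory
The key is held by Carol.

Answer: Carol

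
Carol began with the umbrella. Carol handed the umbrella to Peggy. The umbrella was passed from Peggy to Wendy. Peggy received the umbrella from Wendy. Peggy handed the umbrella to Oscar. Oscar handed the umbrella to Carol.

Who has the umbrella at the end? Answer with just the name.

Answer: Carol

Derivation:
Tracking the umbrella through each event:
Start: Carol has the umbrella.
After event 1: Peggy has the umbrella.
After event 2: Wendy has the umbrella.
After event 3: Peggy has the umbrella.
After event 4: Oscar has the umbrella.
After event 5: Carol has the umbrella.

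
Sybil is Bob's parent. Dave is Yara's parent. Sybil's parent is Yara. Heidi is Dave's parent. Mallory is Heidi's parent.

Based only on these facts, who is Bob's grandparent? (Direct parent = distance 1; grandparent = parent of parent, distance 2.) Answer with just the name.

Answer: Yara

Derivation:
Reconstructing the parent chain from the given facts:
  Mallory -> Heidi -> Dave -> Yara -> Sybil -> Bob
(each arrow means 'parent of the next')
Positions in the chain (0 = top):
  position of Mallory: 0
  position of Heidi: 1
  position of Dave: 2
  position of Yara: 3
  position of Sybil: 4
  position of Bob: 5

Bob is at position 5; the grandparent is 2 steps up the chain, i.e. position 3: Yara.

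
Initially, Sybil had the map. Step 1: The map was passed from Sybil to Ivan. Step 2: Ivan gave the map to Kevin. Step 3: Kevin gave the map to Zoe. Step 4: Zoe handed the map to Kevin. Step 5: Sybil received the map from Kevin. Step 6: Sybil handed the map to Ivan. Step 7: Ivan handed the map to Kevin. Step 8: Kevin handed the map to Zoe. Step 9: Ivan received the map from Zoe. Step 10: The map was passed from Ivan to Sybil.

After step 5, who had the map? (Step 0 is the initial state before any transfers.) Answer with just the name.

Answer: Sybil

Derivation:
Tracking the map holder through step 5:
After step 0 (start): Sybil
After step 1: Ivan
After step 2: Kevin
After step 3: Zoe
After step 4: Kevin
After step 5: Sybil

At step 5, the holder is Sybil.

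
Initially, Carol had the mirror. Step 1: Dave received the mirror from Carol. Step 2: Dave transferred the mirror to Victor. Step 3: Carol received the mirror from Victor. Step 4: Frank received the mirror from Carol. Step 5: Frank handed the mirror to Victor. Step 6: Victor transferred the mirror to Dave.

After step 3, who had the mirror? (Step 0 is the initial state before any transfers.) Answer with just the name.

Tracking the mirror holder through step 3:
After step 0 (start): Carol
After step 1: Dave
After step 2: Victor
After step 3: Carol

At step 3, the holder is Carol.

Answer: Carol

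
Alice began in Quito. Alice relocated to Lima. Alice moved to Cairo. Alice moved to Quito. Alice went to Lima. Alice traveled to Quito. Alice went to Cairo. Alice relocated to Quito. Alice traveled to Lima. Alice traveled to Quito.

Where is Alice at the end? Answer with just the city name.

Tracking Alice's location:
Start: Alice is in Quito.
After move 1: Quito -> Lima. Alice is in Lima.
After move 2: Lima -> Cairo. Alice is in Cairo.
After move 3: Cairo -> Quito. Alice is in Quito.
After move 4: Quito -> Lima. Alice is in Lima.
After move 5: Lima -> Quito. Alice is in Quito.
After move 6: Quito -> Cairo. Alice is in Cairo.
After move 7: Cairo -> Quito. Alice is in Quito.
After move 8: Quito -> Lima. Alice is in Lima.
After move 9: Lima -> Quito. Alice is in Quito.

Answer: Quito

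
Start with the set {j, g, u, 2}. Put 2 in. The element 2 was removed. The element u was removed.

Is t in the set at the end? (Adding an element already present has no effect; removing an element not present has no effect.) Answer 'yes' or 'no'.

Answer: no

Derivation:
Tracking the set through each operation:
Start: {2, g, j, u}
Event 1 (add 2): already present, no change. Set: {2, g, j, u}
Event 2 (remove 2): removed. Set: {g, j, u}
Event 3 (remove u): removed. Set: {g, j}

Final set: {g, j} (size 2)
t is NOT in the final set.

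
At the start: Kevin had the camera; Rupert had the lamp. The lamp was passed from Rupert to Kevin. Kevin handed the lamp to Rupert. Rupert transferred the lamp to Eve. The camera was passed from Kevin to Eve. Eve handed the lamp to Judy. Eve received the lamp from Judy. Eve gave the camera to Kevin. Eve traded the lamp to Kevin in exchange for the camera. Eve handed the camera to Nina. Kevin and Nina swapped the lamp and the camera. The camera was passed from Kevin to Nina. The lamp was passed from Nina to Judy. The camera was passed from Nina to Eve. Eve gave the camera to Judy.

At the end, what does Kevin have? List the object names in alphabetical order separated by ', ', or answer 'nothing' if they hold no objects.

Answer: nothing

Derivation:
Tracking all object holders:
Start: camera:Kevin, lamp:Rupert
Event 1 (give lamp: Rupert -> Kevin). State: camera:Kevin, lamp:Kevin
Event 2 (give lamp: Kevin -> Rupert). State: camera:Kevin, lamp:Rupert
Event 3 (give lamp: Rupert -> Eve). State: camera:Kevin, lamp:Eve
Event 4 (give camera: Kevin -> Eve). State: camera:Eve, lamp:Eve
Event 5 (give lamp: Eve -> Judy). State: camera:Eve, lamp:Judy
Event 6 (give lamp: Judy -> Eve). State: camera:Eve, lamp:Eve
Event 7 (give camera: Eve -> Kevin). State: camera:Kevin, lamp:Eve
Event 8 (swap lamp<->camera: now lamp:Kevin, camera:Eve). State: camera:Eve, lamp:Kevin
Event 9 (give camera: Eve -> Nina). State: camera:Nina, lamp:Kevin
Event 10 (swap lamp<->camera: now lamp:Nina, camera:Kevin). State: camera:Kevin, lamp:Nina
Event 11 (give camera: Kevin -> Nina). State: camera:Nina, lamp:Nina
Event 12 (give lamp: Nina -> Judy). State: camera:Nina, lamp:Judy
Event 13 (give camera: Nina -> Eve). State: camera:Eve, lamp:Judy
Event 14 (give camera: Eve -> Judy). State: camera:Judy, lamp:Judy

Final state: camera:Judy, lamp:Judy
Kevin holds: (nothing).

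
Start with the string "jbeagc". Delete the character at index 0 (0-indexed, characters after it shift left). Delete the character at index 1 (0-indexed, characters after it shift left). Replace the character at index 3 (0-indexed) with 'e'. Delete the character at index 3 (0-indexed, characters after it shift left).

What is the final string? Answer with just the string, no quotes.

Applying each edit step by step:
Start: "jbeagc"
Op 1 (delete idx 0 = 'j'): "jbeagc" -> "beagc"
Op 2 (delete idx 1 = 'e'): "beagc" -> "bagc"
Op 3 (replace idx 3: 'c' -> 'e'): "bagc" -> "bage"
Op 4 (delete idx 3 = 'e'): "bage" -> "bag"

Answer: bag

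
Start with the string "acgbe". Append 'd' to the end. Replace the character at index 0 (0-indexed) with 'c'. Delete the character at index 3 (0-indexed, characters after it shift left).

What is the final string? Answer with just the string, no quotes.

Applying each edit step by step:
Start: "acgbe"
Op 1 (append 'd'): "acgbe" -> "acgbed"
Op 2 (replace idx 0: 'a' -> 'c'): "acgbed" -> "ccgbed"
Op 3 (delete idx 3 = 'b'): "ccgbed" -> "ccged"

Answer: ccged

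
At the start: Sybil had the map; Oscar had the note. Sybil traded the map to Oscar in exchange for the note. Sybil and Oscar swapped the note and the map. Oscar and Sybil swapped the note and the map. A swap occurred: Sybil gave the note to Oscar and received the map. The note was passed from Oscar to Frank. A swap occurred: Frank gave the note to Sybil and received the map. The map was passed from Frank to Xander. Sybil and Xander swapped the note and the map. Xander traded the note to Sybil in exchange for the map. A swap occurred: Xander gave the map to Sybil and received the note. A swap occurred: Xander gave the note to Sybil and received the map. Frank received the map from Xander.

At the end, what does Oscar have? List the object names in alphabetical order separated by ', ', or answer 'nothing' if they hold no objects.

Tracking all object holders:
Start: map:Sybil, note:Oscar
Event 1 (swap map<->note: now map:Oscar, note:Sybil). State: map:Oscar, note:Sybil
Event 2 (swap note<->map: now note:Oscar, map:Sybil). State: map:Sybil, note:Oscar
Event 3 (swap note<->map: now note:Sybil, map:Oscar). State: map:Oscar, note:Sybil
Event 4 (swap note<->map: now note:Oscar, map:Sybil). State: map:Sybil, note:Oscar
Event 5 (give note: Oscar -> Frank). State: map:Sybil, note:Frank
Event 6 (swap note<->map: now note:Sybil, map:Frank). State: map:Frank, note:Sybil
Event 7 (give map: Frank -> Xander). State: map:Xander, note:Sybil
Event 8 (swap note<->map: now note:Xander, map:Sybil). State: map:Sybil, note:Xander
Event 9 (swap note<->map: now note:Sybil, map:Xander). State: map:Xander, note:Sybil
Event 10 (swap map<->note: now map:Sybil, note:Xander). State: map:Sybil, note:Xander
Event 11 (swap note<->map: now note:Sybil, map:Xander). State: map:Xander, note:Sybil
Event 12 (give map: Xander -> Frank). State: map:Frank, note:Sybil

Final state: map:Frank, note:Sybil
Oscar holds: (nothing).

Answer: nothing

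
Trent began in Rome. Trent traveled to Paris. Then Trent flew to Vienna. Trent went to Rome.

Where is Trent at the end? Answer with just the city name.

Tracking Trent's location:
Start: Trent is in Rome.
After move 1: Rome -> Paris. Trent is in Paris.
After move 2: Paris -> Vienna. Trent is in Vienna.
After move 3: Vienna -> Rome. Trent is in Rome.

Answer: Rome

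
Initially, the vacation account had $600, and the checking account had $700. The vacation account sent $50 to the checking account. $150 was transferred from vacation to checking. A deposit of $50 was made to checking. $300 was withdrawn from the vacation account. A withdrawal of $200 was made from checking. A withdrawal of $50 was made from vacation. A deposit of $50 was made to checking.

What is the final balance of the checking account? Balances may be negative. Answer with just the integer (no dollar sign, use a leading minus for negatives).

Tracking account balances step by step:
Start: vacation=600, checking=700
Event 1 (transfer 50 vacation -> checking): vacation: 600 - 50 = 550, checking: 700 + 50 = 750. Balances: vacation=550, checking=750
Event 2 (transfer 150 vacation -> checking): vacation: 550 - 150 = 400, checking: 750 + 150 = 900. Balances: vacation=400, checking=900
Event 3 (deposit 50 to checking): checking: 900 + 50 = 950. Balances: vacation=400, checking=950
Event 4 (withdraw 300 from vacation): vacation: 400 - 300 = 100. Balances: vacation=100, checking=950
Event 5 (withdraw 200 from checking): checking: 950 - 200 = 750. Balances: vacation=100, checking=750
Event 6 (withdraw 50 from vacation): vacation: 100 - 50 = 50. Balances: vacation=50, checking=750
Event 7 (deposit 50 to checking): checking: 750 + 50 = 800. Balances: vacation=50, checking=800

Final balance of checking: 800

Answer: 800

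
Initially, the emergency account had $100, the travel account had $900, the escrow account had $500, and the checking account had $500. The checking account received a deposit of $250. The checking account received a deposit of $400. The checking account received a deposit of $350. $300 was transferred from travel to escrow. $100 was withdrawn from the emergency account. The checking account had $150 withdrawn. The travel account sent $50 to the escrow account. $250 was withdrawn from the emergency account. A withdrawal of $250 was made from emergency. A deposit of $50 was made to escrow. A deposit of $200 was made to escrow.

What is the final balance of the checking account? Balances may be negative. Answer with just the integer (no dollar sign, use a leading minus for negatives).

Tracking account balances step by step:
Start: emergency=100, travel=900, escrow=500, checking=500
Event 1 (deposit 250 to checking): checking: 500 + 250 = 750. Balances: emergency=100, travel=900, escrow=500, checking=750
Event 2 (deposit 400 to checking): checking: 750 + 400 = 1150. Balances: emergency=100, travel=900, escrow=500, checking=1150
Event 3 (deposit 350 to checking): checking: 1150 + 350 = 1500. Balances: emergency=100, travel=900, escrow=500, checking=1500
Event 4 (transfer 300 travel -> escrow): travel: 900 - 300 = 600, escrow: 500 + 300 = 800. Balances: emergency=100, travel=600, escrow=800, checking=1500
Event 5 (withdraw 100 from emergency): emergency: 100 - 100 = 0. Balances: emergency=0, travel=600, escrow=800, checking=1500
Event 6 (withdraw 150 from checking): checking: 1500 - 150 = 1350. Balances: emergency=0, travel=600, escrow=800, checking=1350
Event 7 (transfer 50 travel -> escrow): travel: 600 - 50 = 550, escrow: 800 + 50 = 850. Balances: emergency=0, travel=550, escrow=850, checking=1350
Event 8 (withdraw 250 from emergency): emergency: 0 - 250 = -250. Balances: emergency=-250, travel=550, escrow=850, checking=1350
Event 9 (withdraw 250 from emergency): emergency: -250 - 250 = -500. Balances: emergency=-500, travel=550, escrow=850, checking=1350
Event 10 (deposit 50 to escrow): escrow: 850 + 50 = 900. Balances: emergency=-500, travel=550, escrow=900, checking=1350
Event 11 (deposit 200 to escrow): escrow: 900 + 200 = 1100. Balances: emergency=-500, travel=550, escrow=1100, checking=1350

Final balance of checking: 1350

Answer: 1350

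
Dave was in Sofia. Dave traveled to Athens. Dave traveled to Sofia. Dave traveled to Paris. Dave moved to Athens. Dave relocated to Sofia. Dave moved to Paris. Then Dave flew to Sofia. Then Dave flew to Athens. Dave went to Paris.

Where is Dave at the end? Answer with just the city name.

Answer: Paris

Derivation:
Tracking Dave's location:
Start: Dave is in Sofia.
After move 1: Sofia -> Athens. Dave is in Athens.
After move 2: Athens -> Sofia. Dave is in Sofia.
After move 3: Sofia -> Paris. Dave is in Paris.
After move 4: Paris -> Athens. Dave is in Athens.
After move 5: Athens -> Sofia. Dave is in Sofia.
After move 6: Sofia -> Paris. Dave is in Paris.
After move 7: Paris -> Sofia. Dave is in Sofia.
After move 8: Sofia -> Athens. Dave is in Athens.
After move 9: Athens -> Paris. Dave is in Paris.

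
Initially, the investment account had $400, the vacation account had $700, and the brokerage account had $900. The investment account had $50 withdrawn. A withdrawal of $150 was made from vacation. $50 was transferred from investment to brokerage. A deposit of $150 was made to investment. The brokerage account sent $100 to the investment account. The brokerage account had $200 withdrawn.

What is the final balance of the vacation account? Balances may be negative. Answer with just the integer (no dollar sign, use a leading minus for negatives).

Tracking account balances step by step:
Start: investment=400, vacation=700, brokerage=900
Event 1 (withdraw 50 from investment): investment: 400 - 50 = 350. Balances: investment=350, vacation=700, brokerage=900
Event 2 (withdraw 150 from vacation): vacation: 700 - 150 = 550. Balances: investment=350, vacation=550, brokerage=900
Event 3 (transfer 50 investment -> brokerage): investment: 350 - 50 = 300, brokerage: 900 + 50 = 950. Balances: investment=300, vacation=550, brokerage=950
Event 4 (deposit 150 to investment): investment: 300 + 150 = 450. Balances: investment=450, vacation=550, brokerage=950
Event 5 (transfer 100 brokerage -> investment): brokerage: 950 - 100 = 850, investment: 450 + 100 = 550. Balances: investment=550, vacation=550, brokerage=850
Event 6 (withdraw 200 from brokerage): brokerage: 850 - 200 = 650. Balances: investment=550, vacation=550, brokerage=650

Final balance of vacation: 550

Answer: 550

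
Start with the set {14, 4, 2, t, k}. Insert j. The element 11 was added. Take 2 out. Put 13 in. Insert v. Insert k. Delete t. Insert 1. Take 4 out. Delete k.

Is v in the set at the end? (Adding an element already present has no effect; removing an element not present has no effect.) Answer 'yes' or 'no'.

Tracking the set through each operation:
Start: {14, 2, 4, k, t}
Event 1 (add j): added. Set: {14, 2, 4, j, k, t}
Event 2 (add 11): added. Set: {11, 14, 2, 4, j, k, t}
Event 3 (remove 2): removed. Set: {11, 14, 4, j, k, t}
Event 4 (add 13): added. Set: {11, 13, 14, 4, j, k, t}
Event 5 (add v): added. Set: {11, 13, 14, 4, j, k, t, v}
Event 6 (add k): already present, no change. Set: {11, 13, 14, 4, j, k, t, v}
Event 7 (remove t): removed. Set: {11, 13, 14, 4, j, k, v}
Event 8 (add 1): added. Set: {1, 11, 13, 14, 4, j, k, v}
Event 9 (remove 4): removed. Set: {1, 11, 13, 14, j, k, v}
Event 10 (remove k): removed. Set: {1, 11, 13, 14, j, v}

Final set: {1, 11, 13, 14, j, v} (size 6)
v is in the final set.

Answer: yes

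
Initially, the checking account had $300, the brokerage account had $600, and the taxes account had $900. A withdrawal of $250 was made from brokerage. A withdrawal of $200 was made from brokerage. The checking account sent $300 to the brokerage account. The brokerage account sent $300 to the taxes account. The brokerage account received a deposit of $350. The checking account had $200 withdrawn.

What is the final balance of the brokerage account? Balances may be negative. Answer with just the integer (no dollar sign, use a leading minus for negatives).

Tracking account balances step by step:
Start: checking=300, brokerage=600, taxes=900
Event 1 (withdraw 250 from brokerage): brokerage: 600 - 250 = 350. Balances: checking=300, brokerage=350, taxes=900
Event 2 (withdraw 200 from brokerage): brokerage: 350 - 200 = 150. Balances: checking=300, brokerage=150, taxes=900
Event 3 (transfer 300 checking -> brokerage): checking: 300 - 300 = 0, brokerage: 150 + 300 = 450. Balances: checking=0, brokerage=450, taxes=900
Event 4 (transfer 300 brokerage -> taxes): brokerage: 450 - 300 = 150, taxes: 900 + 300 = 1200. Balances: checking=0, brokerage=150, taxes=1200
Event 5 (deposit 350 to brokerage): brokerage: 150 + 350 = 500. Balances: checking=0, brokerage=500, taxes=1200
Event 6 (withdraw 200 from checking): checking: 0 - 200 = -200. Balances: checking=-200, brokerage=500, taxes=1200

Final balance of brokerage: 500

Answer: 500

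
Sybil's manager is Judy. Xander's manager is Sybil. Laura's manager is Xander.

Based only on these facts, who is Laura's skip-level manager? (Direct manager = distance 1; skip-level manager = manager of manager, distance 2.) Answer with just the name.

Reconstructing the manager chain from the given facts:
  Judy -> Sybil -> Xander -> Laura
(each arrow means 'manager of the next')
Positions in the chain (0 = top):
  position of Judy: 0
  position of Sybil: 1
  position of Xander: 2
  position of Laura: 3

Laura is at position 3; the skip-level manager is 2 steps up the chain, i.e. position 1: Sybil.

Answer: Sybil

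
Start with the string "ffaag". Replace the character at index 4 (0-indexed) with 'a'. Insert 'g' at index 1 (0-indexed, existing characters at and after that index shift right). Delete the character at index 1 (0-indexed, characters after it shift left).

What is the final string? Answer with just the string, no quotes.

Answer: ffaaa

Derivation:
Applying each edit step by step:
Start: "ffaag"
Op 1 (replace idx 4: 'g' -> 'a'): "ffaag" -> "ffaaa"
Op 2 (insert 'g' at idx 1): "ffaaa" -> "fgfaaa"
Op 3 (delete idx 1 = 'g'): "fgfaaa" -> "ffaaa"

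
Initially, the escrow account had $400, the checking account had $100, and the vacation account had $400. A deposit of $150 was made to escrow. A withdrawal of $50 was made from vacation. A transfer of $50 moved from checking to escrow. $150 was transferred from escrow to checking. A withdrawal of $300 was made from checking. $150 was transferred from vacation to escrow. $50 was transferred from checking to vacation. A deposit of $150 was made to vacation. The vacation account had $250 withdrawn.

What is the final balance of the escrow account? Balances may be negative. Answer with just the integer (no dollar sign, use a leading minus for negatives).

Answer: 600

Derivation:
Tracking account balances step by step:
Start: escrow=400, checking=100, vacation=400
Event 1 (deposit 150 to escrow): escrow: 400 + 150 = 550. Balances: escrow=550, checking=100, vacation=400
Event 2 (withdraw 50 from vacation): vacation: 400 - 50 = 350. Balances: escrow=550, checking=100, vacation=350
Event 3 (transfer 50 checking -> escrow): checking: 100 - 50 = 50, escrow: 550 + 50 = 600. Balances: escrow=600, checking=50, vacation=350
Event 4 (transfer 150 escrow -> checking): escrow: 600 - 150 = 450, checking: 50 + 150 = 200. Balances: escrow=450, checking=200, vacation=350
Event 5 (withdraw 300 from checking): checking: 200 - 300 = -100. Balances: escrow=450, checking=-100, vacation=350
Event 6 (transfer 150 vacation -> escrow): vacation: 350 - 150 = 200, escrow: 450 + 150 = 600. Balances: escrow=600, checking=-100, vacation=200
Event 7 (transfer 50 checking -> vacation): checking: -100 - 50 = -150, vacation: 200 + 50 = 250. Balances: escrow=600, checking=-150, vacation=250
Event 8 (deposit 150 to vacation): vacation: 250 + 150 = 400. Balances: escrow=600, checking=-150, vacation=400
Event 9 (withdraw 250 from vacation): vacation: 400 - 250 = 150. Balances: escrow=600, checking=-150, vacation=150

Final balance of escrow: 600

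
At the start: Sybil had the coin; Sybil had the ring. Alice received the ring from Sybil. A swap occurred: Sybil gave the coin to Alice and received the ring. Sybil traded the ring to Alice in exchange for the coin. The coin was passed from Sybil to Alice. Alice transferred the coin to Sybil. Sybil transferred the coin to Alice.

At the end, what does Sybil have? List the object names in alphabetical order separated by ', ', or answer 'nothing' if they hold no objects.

Answer: nothing

Derivation:
Tracking all object holders:
Start: coin:Sybil, ring:Sybil
Event 1 (give ring: Sybil -> Alice). State: coin:Sybil, ring:Alice
Event 2 (swap coin<->ring: now coin:Alice, ring:Sybil). State: coin:Alice, ring:Sybil
Event 3 (swap ring<->coin: now ring:Alice, coin:Sybil). State: coin:Sybil, ring:Alice
Event 4 (give coin: Sybil -> Alice). State: coin:Alice, ring:Alice
Event 5 (give coin: Alice -> Sybil). State: coin:Sybil, ring:Alice
Event 6 (give coin: Sybil -> Alice). State: coin:Alice, ring:Alice

Final state: coin:Alice, ring:Alice
Sybil holds: (nothing).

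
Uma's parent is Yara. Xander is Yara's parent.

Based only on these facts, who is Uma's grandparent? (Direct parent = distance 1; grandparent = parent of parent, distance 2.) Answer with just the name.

Answer: Xander

Derivation:
Reconstructing the parent chain from the given facts:
  Xander -> Yara -> Uma
(each arrow means 'parent of the next')
Positions in the chain (0 = top):
  position of Xander: 0
  position of Yara: 1
  position of Uma: 2

Uma is at position 2; the grandparent is 2 steps up the chain, i.e. position 0: Xander.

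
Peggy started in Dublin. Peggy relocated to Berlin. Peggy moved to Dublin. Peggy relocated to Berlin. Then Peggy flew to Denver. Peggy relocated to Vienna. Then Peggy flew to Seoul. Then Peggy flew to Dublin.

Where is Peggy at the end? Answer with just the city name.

Tracking Peggy's location:
Start: Peggy is in Dublin.
After move 1: Dublin -> Berlin. Peggy is in Berlin.
After move 2: Berlin -> Dublin. Peggy is in Dublin.
After move 3: Dublin -> Berlin. Peggy is in Berlin.
After move 4: Berlin -> Denver. Peggy is in Denver.
After move 5: Denver -> Vienna. Peggy is in Vienna.
After move 6: Vienna -> Seoul. Peggy is in Seoul.
After move 7: Seoul -> Dublin. Peggy is in Dublin.

Answer: Dublin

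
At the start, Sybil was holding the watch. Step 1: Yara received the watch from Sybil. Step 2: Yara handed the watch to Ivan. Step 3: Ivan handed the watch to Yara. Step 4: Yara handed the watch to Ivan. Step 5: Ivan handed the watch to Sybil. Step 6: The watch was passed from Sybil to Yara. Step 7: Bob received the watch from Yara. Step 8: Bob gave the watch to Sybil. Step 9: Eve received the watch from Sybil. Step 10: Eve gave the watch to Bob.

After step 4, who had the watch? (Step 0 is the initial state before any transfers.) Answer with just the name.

Tracking the watch holder through step 4:
After step 0 (start): Sybil
After step 1: Yara
After step 2: Ivan
After step 3: Yara
After step 4: Ivan

At step 4, the holder is Ivan.

Answer: Ivan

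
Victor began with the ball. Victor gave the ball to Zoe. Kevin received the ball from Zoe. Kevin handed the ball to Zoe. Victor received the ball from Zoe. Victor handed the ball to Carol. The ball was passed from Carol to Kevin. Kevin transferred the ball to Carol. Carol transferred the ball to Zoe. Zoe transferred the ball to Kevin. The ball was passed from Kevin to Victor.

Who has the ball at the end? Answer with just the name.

Answer: Victor

Derivation:
Tracking the ball through each event:
Start: Victor has the ball.
After event 1: Zoe has the ball.
After event 2: Kevin has the ball.
After event 3: Zoe has the ball.
After event 4: Victor has the ball.
After event 5: Carol has the ball.
After event 6: Kevin has the ball.
After event 7: Carol has the ball.
After event 8: Zoe has the ball.
After event 9: Kevin has the ball.
After event 10: Victor has the ball.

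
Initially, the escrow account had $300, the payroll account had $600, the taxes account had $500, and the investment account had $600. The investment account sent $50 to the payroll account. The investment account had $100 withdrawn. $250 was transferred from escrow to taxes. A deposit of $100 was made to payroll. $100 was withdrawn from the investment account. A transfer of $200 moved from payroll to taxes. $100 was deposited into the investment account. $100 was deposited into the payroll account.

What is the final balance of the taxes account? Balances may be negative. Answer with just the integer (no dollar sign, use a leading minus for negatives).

Tracking account balances step by step:
Start: escrow=300, payroll=600, taxes=500, investment=600
Event 1 (transfer 50 investment -> payroll): investment: 600 - 50 = 550, payroll: 600 + 50 = 650. Balances: escrow=300, payroll=650, taxes=500, investment=550
Event 2 (withdraw 100 from investment): investment: 550 - 100 = 450. Balances: escrow=300, payroll=650, taxes=500, investment=450
Event 3 (transfer 250 escrow -> taxes): escrow: 300 - 250 = 50, taxes: 500 + 250 = 750. Balances: escrow=50, payroll=650, taxes=750, investment=450
Event 4 (deposit 100 to payroll): payroll: 650 + 100 = 750. Balances: escrow=50, payroll=750, taxes=750, investment=450
Event 5 (withdraw 100 from investment): investment: 450 - 100 = 350. Balances: escrow=50, payroll=750, taxes=750, investment=350
Event 6 (transfer 200 payroll -> taxes): payroll: 750 - 200 = 550, taxes: 750 + 200 = 950. Balances: escrow=50, payroll=550, taxes=950, investment=350
Event 7 (deposit 100 to investment): investment: 350 + 100 = 450. Balances: escrow=50, payroll=550, taxes=950, investment=450
Event 8 (deposit 100 to payroll): payroll: 550 + 100 = 650. Balances: escrow=50, payroll=650, taxes=950, investment=450

Final balance of taxes: 950

Answer: 950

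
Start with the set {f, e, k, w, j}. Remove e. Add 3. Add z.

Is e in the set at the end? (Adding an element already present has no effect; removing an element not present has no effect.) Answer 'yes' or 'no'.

Tracking the set through each operation:
Start: {e, f, j, k, w}
Event 1 (remove e): removed. Set: {f, j, k, w}
Event 2 (add 3): added. Set: {3, f, j, k, w}
Event 3 (add z): added. Set: {3, f, j, k, w, z}

Final set: {3, f, j, k, w, z} (size 6)
e is NOT in the final set.

Answer: no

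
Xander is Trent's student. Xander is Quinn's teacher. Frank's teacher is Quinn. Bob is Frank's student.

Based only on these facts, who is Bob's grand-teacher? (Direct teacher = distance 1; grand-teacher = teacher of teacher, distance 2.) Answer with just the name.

Answer: Quinn

Derivation:
Reconstructing the teacher chain from the given facts:
  Trent -> Xander -> Quinn -> Frank -> Bob
(each arrow means 'teacher of the next')
Positions in the chain (0 = top):
  position of Trent: 0
  position of Xander: 1
  position of Quinn: 2
  position of Frank: 3
  position of Bob: 4

Bob is at position 4; the grand-teacher is 2 steps up the chain, i.e. position 2: Quinn.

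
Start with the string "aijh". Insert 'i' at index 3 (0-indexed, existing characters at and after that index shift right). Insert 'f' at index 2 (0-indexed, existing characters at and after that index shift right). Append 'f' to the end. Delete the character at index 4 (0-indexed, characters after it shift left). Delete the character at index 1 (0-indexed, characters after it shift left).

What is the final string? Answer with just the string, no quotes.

Answer: afjhf

Derivation:
Applying each edit step by step:
Start: "aijh"
Op 1 (insert 'i' at idx 3): "aijh" -> "aijih"
Op 2 (insert 'f' at idx 2): "aijih" -> "aifjih"
Op 3 (append 'f'): "aifjih" -> "aifjihf"
Op 4 (delete idx 4 = 'i'): "aifjihf" -> "aifjhf"
Op 5 (delete idx 1 = 'i'): "aifjhf" -> "afjhf"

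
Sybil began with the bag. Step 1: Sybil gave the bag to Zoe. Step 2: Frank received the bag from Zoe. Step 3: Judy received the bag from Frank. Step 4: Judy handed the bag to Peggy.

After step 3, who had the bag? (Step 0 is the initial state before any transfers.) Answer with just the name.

Tracking the bag holder through step 3:
After step 0 (start): Sybil
After step 1: Zoe
After step 2: Frank
After step 3: Judy

At step 3, the holder is Judy.

Answer: Judy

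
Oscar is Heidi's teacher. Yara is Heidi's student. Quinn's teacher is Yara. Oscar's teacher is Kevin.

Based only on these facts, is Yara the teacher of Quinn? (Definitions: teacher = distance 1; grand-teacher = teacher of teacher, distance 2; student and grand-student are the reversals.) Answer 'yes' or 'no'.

Reconstructing the teacher chain from the given facts:
  Kevin -> Oscar -> Heidi -> Yara -> Quinn
(each arrow means 'teacher of the next')
Positions in the chain (0 = top):
  position of Kevin: 0
  position of Oscar: 1
  position of Heidi: 2
  position of Yara: 3
  position of Quinn: 4

Yara is at position 3, Quinn is at position 4; signed distance (j - i) = 1.
'teacher' requires j - i = 1. Actual distance is 1, so the relation HOLDS.

Answer: yes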